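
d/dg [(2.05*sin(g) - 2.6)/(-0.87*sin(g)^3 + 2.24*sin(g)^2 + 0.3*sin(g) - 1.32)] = (3.567*sin(g)^3 - 11.378*sin(g)^2 + 11.648*sin(g) - 1.926)*cos(g)/(0.7569*sin(g)^6 - 3.8976*sin(g)^5 + 4.4956*sin(g)^4 + 3.6408*sin(g)^3 - 5.8236*sin(g)^2 - 0.792*sin(g) + 1.7424)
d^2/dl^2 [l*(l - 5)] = 2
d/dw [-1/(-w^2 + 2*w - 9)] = 2*(1 - w)/(w^2 - 2*w + 9)^2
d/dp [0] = 0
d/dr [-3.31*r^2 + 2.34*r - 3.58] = 2.34 - 6.62*r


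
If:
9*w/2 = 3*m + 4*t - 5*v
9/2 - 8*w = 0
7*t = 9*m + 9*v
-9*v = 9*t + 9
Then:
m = 83/258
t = -525/1376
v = -851/1376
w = 9/16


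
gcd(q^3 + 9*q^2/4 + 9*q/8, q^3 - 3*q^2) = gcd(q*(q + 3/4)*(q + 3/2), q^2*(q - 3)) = q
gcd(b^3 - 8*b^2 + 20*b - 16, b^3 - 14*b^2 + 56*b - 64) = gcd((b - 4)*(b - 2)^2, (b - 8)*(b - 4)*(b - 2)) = b^2 - 6*b + 8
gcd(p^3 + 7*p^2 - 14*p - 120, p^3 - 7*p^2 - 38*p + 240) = p + 6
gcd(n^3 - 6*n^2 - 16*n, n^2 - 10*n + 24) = 1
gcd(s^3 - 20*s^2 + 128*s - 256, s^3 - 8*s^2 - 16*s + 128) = s^2 - 12*s + 32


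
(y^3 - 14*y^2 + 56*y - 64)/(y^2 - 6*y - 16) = (y^2 - 6*y + 8)/(y + 2)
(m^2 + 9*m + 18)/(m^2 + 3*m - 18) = (m + 3)/(m - 3)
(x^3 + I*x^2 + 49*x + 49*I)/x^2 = x + I + 49/x + 49*I/x^2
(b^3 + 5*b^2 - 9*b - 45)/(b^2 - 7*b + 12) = (b^2 + 8*b + 15)/(b - 4)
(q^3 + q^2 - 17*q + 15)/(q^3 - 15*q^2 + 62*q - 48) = (q^2 + 2*q - 15)/(q^2 - 14*q + 48)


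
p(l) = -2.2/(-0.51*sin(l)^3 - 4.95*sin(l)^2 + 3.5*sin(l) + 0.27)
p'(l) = -2.2*(1.53*sin(l)^2*cos(l) + 9.9*sin(l)*cos(l) - 3.5*cos(l))/(-0.51*sin(l)^3 - 4.95*sin(l)^2 + 3.5*sin(l) + 0.27)^2 = (-3.366*sin(l)^2 - 21.78*sin(l) + 7.7)*cos(l)/(0.51*sin(l)^3 + 4.95*sin(l)^2 - 3.5*sin(l) - 0.27)^2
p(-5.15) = 2.20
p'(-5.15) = -6.27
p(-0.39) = 1.26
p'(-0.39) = 4.69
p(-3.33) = -2.94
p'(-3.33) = -6.14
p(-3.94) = -43.93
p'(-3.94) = 2678.89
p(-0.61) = 0.67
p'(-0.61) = 1.47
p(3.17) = -13.20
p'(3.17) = -299.47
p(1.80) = 1.48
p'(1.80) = 1.72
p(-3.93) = -27.34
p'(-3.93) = 1027.70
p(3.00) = -3.31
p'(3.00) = -10.24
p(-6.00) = -2.59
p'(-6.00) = 1.79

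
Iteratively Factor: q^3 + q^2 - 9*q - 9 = (q + 1)*(q^2 - 9) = (q + 1)*(q + 3)*(q - 3)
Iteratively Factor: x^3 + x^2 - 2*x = (x + 2)*(x^2 - x) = x*(x + 2)*(x - 1)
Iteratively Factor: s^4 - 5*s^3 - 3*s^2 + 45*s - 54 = (s - 2)*(s^3 - 3*s^2 - 9*s + 27) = (s - 2)*(s + 3)*(s^2 - 6*s + 9) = (s - 3)*(s - 2)*(s + 3)*(s - 3)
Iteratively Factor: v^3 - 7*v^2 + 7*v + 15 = (v - 3)*(v^2 - 4*v - 5) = (v - 5)*(v - 3)*(v + 1)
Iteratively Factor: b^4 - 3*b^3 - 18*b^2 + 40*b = (b + 4)*(b^3 - 7*b^2 + 10*b) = (b - 5)*(b + 4)*(b^2 - 2*b) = b*(b - 5)*(b + 4)*(b - 2)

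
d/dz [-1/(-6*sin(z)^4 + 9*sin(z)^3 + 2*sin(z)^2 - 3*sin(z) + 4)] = (-24*sin(z)^3 + 27*sin(z)^2 + 4*sin(z) - 3)*cos(z)/(-6*sin(z)^4 + 9*sin(z)^3 + 2*sin(z)^2 - 3*sin(z) + 4)^2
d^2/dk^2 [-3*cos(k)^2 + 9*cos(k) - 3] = -9*cos(k) + 6*cos(2*k)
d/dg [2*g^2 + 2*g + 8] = 4*g + 2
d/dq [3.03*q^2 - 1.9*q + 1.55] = 6.06*q - 1.9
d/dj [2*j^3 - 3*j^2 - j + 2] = 6*j^2 - 6*j - 1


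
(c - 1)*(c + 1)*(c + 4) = c^3 + 4*c^2 - c - 4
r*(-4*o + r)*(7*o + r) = -28*o^2*r + 3*o*r^2 + r^3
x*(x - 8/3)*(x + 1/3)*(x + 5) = x^4 + 8*x^3/3 - 113*x^2/9 - 40*x/9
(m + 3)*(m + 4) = m^2 + 7*m + 12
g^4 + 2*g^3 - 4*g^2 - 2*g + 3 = (g - 1)^2*(g + 1)*(g + 3)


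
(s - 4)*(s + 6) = s^2 + 2*s - 24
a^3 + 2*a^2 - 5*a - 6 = (a - 2)*(a + 1)*(a + 3)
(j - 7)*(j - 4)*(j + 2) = j^3 - 9*j^2 + 6*j + 56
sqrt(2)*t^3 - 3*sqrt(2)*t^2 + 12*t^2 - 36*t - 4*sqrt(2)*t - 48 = (t - 4)*(t + 6*sqrt(2))*(sqrt(2)*t + sqrt(2))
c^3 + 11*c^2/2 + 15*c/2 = c*(c + 5/2)*(c + 3)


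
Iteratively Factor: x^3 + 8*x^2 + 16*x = (x + 4)*(x^2 + 4*x) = x*(x + 4)*(x + 4)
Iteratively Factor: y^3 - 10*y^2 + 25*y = (y - 5)*(y^2 - 5*y) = y*(y - 5)*(y - 5)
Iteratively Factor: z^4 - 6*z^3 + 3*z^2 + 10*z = (z + 1)*(z^3 - 7*z^2 + 10*z) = z*(z + 1)*(z^2 - 7*z + 10) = z*(z - 2)*(z + 1)*(z - 5)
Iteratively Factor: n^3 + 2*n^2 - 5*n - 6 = (n + 1)*(n^2 + n - 6) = (n + 1)*(n + 3)*(n - 2)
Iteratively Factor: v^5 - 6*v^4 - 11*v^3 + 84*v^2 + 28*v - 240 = (v - 2)*(v^4 - 4*v^3 - 19*v^2 + 46*v + 120) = (v - 4)*(v - 2)*(v^3 - 19*v - 30) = (v - 4)*(v - 2)*(v + 3)*(v^2 - 3*v - 10) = (v - 4)*(v - 2)*(v + 2)*(v + 3)*(v - 5)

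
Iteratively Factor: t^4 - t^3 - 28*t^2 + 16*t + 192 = (t + 3)*(t^3 - 4*t^2 - 16*t + 64) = (t - 4)*(t + 3)*(t^2 - 16) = (t - 4)^2*(t + 3)*(t + 4)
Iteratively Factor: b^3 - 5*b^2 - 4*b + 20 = (b + 2)*(b^2 - 7*b + 10) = (b - 5)*(b + 2)*(b - 2)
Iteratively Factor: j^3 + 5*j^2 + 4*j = (j + 4)*(j^2 + j) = j*(j + 4)*(j + 1)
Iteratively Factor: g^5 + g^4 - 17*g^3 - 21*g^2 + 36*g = (g - 4)*(g^4 + 5*g^3 + 3*g^2 - 9*g) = (g - 4)*(g - 1)*(g^3 + 6*g^2 + 9*g) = (g - 4)*(g - 1)*(g + 3)*(g^2 + 3*g) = g*(g - 4)*(g - 1)*(g + 3)*(g + 3)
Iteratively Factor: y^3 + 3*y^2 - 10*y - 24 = (y + 2)*(y^2 + y - 12) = (y + 2)*(y + 4)*(y - 3)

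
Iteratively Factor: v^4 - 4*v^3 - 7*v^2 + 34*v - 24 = (v - 2)*(v^3 - 2*v^2 - 11*v + 12) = (v - 2)*(v + 3)*(v^2 - 5*v + 4) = (v - 4)*(v - 2)*(v + 3)*(v - 1)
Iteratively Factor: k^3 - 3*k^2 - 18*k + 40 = (k - 2)*(k^2 - k - 20) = (k - 5)*(k - 2)*(k + 4)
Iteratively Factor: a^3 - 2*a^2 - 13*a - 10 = (a - 5)*(a^2 + 3*a + 2) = (a - 5)*(a + 2)*(a + 1)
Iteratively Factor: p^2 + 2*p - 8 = (p - 2)*(p + 4)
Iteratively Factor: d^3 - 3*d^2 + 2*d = (d)*(d^2 - 3*d + 2) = d*(d - 1)*(d - 2)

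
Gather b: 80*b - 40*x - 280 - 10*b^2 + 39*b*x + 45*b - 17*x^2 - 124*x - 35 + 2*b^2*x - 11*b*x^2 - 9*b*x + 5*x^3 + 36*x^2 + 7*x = b^2*(2*x - 10) + b*(-11*x^2 + 30*x + 125) + 5*x^3 + 19*x^2 - 157*x - 315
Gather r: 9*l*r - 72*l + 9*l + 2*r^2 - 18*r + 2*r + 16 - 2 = -63*l + 2*r^2 + r*(9*l - 16) + 14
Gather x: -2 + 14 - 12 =0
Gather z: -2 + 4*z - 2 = 4*z - 4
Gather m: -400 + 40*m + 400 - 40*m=0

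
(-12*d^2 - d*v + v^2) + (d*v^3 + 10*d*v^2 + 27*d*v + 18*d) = -12*d^2 + d*v^3 + 10*d*v^2 + 26*d*v + 18*d + v^2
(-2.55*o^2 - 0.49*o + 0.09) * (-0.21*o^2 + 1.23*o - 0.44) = 0.5355*o^4 - 3.0336*o^3 + 0.5004*o^2 + 0.3263*o - 0.0396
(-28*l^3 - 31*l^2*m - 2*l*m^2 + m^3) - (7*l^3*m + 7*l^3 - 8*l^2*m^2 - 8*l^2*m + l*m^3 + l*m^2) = -7*l^3*m - 35*l^3 + 8*l^2*m^2 - 23*l^2*m - l*m^3 - 3*l*m^2 + m^3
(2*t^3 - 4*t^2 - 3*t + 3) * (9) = 18*t^3 - 36*t^2 - 27*t + 27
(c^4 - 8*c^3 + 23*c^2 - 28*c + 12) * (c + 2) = c^5 - 6*c^4 + 7*c^3 + 18*c^2 - 44*c + 24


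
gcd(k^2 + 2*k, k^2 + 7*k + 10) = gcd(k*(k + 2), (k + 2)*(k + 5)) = k + 2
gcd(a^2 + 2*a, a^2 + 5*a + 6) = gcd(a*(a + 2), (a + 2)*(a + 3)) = a + 2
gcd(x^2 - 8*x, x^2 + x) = x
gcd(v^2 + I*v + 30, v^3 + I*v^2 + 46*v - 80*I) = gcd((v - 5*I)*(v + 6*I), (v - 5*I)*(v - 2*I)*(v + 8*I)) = v - 5*I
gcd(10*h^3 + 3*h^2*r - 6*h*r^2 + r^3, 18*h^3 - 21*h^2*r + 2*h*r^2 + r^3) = 1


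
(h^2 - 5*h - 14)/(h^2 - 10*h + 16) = (h^2 - 5*h - 14)/(h^2 - 10*h + 16)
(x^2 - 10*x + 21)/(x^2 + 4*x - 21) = (x - 7)/(x + 7)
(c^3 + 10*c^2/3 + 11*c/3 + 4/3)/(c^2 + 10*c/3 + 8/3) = (c^2 + 2*c + 1)/(c + 2)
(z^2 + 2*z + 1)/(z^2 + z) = (z + 1)/z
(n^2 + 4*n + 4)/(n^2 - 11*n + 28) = (n^2 + 4*n + 4)/(n^2 - 11*n + 28)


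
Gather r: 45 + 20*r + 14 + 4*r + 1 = 24*r + 60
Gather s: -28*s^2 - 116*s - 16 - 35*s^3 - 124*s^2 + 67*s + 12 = -35*s^3 - 152*s^2 - 49*s - 4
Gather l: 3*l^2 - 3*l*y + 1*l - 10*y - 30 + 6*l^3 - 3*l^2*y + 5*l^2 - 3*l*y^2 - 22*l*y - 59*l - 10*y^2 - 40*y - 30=6*l^3 + l^2*(8 - 3*y) + l*(-3*y^2 - 25*y - 58) - 10*y^2 - 50*y - 60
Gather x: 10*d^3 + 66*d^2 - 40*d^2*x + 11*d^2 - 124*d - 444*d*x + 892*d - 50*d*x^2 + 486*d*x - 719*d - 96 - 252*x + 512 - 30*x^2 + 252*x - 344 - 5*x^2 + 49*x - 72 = 10*d^3 + 77*d^2 + 49*d + x^2*(-50*d - 35) + x*(-40*d^2 + 42*d + 49)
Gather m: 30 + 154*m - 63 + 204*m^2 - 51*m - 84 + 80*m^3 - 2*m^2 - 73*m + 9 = 80*m^3 + 202*m^2 + 30*m - 108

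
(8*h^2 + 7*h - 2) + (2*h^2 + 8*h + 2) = 10*h^2 + 15*h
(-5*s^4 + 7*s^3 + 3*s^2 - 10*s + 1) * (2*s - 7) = -10*s^5 + 49*s^4 - 43*s^3 - 41*s^2 + 72*s - 7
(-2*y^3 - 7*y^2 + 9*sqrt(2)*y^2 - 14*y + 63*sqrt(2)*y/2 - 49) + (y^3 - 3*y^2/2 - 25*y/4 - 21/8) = -y^3 - 17*y^2/2 + 9*sqrt(2)*y^2 - 81*y/4 + 63*sqrt(2)*y/2 - 413/8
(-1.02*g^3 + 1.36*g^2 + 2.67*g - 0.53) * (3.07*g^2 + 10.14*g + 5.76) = -3.1314*g^5 - 6.1676*g^4 + 16.1121*g^3 + 33.2803*g^2 + 10.005*g - 3.0528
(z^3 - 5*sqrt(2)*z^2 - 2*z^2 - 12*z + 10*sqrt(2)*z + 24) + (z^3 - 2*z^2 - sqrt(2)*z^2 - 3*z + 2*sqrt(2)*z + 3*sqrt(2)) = 2*z^3 - 6*sqrt(2)*z^2 - 4*z^2 - 15*z + 12*sqrt(2)*z + 3*sqrt(2) + 24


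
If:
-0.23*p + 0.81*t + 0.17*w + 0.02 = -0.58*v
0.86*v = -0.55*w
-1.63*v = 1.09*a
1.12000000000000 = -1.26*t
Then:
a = 0.956368679325795*w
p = -0.87360970677452*w - 3.04347826086957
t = -0.89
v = -0.63953488372093*w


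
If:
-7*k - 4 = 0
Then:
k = -4/7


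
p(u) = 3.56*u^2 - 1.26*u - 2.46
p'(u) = 7.12*u - 1.26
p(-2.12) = 16.21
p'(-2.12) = -16.35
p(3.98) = 48.92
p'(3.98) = 27.08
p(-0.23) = -1.98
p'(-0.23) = -2.90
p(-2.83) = 29.62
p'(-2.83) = -21.41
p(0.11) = -2.56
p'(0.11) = -0.48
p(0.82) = -1.10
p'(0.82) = 4.58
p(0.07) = -2.53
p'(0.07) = -0.76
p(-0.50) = -0.94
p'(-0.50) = -4.82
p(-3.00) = 33.36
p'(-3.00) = -22.62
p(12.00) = 495.06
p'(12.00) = 84.18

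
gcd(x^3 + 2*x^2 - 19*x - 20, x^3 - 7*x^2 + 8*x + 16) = x^2 - 3*x - 4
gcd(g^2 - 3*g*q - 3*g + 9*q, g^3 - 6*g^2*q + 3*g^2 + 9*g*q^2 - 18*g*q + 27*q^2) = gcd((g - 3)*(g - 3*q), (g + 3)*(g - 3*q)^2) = -g + 3*q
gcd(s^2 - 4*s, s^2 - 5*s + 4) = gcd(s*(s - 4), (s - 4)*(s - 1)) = s - 4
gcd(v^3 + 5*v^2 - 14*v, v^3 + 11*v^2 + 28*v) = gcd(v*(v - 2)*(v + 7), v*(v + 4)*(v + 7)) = v^2 + 7*v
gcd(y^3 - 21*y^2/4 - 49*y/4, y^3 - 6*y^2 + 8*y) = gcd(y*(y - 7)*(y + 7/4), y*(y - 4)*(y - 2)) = y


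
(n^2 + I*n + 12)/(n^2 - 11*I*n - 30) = (n^2 + I*n + 12)/(n^2 - 11*I*n - 30)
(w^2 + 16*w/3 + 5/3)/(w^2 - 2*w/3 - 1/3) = (w + 5)/(w - 1)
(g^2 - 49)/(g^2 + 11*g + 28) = (g - 7)/(g + 4)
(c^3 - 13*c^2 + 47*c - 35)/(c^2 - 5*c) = c - 8 + 7/c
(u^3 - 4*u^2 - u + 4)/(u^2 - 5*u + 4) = u + 1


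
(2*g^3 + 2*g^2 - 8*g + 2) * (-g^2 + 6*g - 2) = -2*g^5 + 10*g^4 + 16*g^3 - 54*g^2 + 28*g - 4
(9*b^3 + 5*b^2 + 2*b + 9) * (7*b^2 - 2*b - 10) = 63*b^5 + 17*b^4 - 86*b^3 + 9*b^2 - 38*b - 90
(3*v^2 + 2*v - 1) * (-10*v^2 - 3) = -30*v^4 - 20*v^3 + v^2 - 6*v + 3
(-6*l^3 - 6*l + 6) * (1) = -6*l^3 - 6*l + 6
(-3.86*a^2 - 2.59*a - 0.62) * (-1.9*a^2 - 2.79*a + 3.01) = 7.334*a^4 + 15.6904*a^3 - 3.2145*a^2 - 6.0661*a - 1.8662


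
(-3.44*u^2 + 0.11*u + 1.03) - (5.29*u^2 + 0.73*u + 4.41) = -8.73*u^2 - 0.62*u - 3.38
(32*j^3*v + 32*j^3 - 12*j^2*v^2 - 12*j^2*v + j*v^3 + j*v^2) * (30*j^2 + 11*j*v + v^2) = 960*j^5*v + 960*j^5 - 8*j^4*v^2 - 8*j^4*v - 70*j^3*v^3 - 70*j^3*v^2 - j^2*v^4 - j^2*v^3 + j*v^5 + j*v^4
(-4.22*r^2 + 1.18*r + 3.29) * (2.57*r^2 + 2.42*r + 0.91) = -10.8454*r^4 - 7.1798*r^3 + 7.4707*r^2 + 9.0356*r + 2.9939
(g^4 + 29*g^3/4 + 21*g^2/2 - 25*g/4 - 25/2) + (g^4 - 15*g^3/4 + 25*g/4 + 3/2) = 2*g^4 + 7*g^3/2 + 21*g^2/2 - 11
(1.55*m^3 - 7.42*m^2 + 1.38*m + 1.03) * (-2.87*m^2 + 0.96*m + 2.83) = -4.4485*m^5 + 22.7834*m^4 - 6.6973*m^3 - 22.6299*m^2 + 4.8942*m + 2.9149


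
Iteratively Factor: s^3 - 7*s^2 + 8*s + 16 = (s - 4)*(s^2 - 3*s - 4) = (s - 4)^2*(s + 1)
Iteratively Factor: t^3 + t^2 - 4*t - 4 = (t - 2)*(t^2 + 3*t + 2) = (t - 2)*(t + 1)*(t + 2)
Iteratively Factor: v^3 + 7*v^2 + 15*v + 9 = (v + 3)*(v^2 + 4*v + 3) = (v + 1)*(v + 3)*(v + 3)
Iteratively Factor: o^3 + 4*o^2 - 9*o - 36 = (o + 4)*(o^2 - 9) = (o + 3)*(o + 4)*(o - 3)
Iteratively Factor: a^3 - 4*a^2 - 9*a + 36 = (a + 3)*(a^2 - 7*a + 12) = (a - 3)*(a + 3)*(a - 4)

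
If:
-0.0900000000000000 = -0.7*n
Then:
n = 0.13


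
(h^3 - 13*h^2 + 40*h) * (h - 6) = h^4 - 19*h^3 + 118*h^2 - 240*h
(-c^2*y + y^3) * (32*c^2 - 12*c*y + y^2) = -32*c^4*y + 12*c^3*y^2 + 31*c^2*y^3 - 12*c*y^4 + y^5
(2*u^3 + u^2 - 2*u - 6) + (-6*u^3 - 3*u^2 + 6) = -4*u^3 - 2*u^2 - 2*u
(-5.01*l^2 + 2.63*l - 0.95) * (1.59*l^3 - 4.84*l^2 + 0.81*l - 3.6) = -7.9659*l^5 + 28.4301*l^4 - 18.2978*l^3 + 24.7643*l^2 - 10.2375*l + 3.42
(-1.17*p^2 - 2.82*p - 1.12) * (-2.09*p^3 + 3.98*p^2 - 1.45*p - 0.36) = 2.4453*p^5 + 1.2372*p^4 - 7.1863*p^3 + 0.0525999999999991*p^2 + 2.6392*p + 0.4032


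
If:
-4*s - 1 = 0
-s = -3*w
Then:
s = -1/4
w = -1/12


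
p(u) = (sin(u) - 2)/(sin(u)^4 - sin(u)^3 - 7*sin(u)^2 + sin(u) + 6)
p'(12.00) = 1.34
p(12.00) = -0.69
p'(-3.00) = -0.36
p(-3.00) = -0.37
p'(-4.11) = 1.48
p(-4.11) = -0.60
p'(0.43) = -0.10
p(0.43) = -0.31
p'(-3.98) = 0.79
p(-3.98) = -0.45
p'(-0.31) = 0.60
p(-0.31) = -0.45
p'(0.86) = -0.87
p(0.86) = -0.47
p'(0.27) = 0.02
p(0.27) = -0.30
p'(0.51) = -0.17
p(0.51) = -0.32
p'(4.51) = -180.88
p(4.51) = -18.16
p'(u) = (sin(u) - 2)*(-4*sin(u)^3*cos(u) + 3*sin(u)^2*cos(u) + 14*sin(u)*cos(u) - cos(u))/(sin(u)^4 - sin(u)^3 - 7*sin(u)^2 + sin(u) + 6)^2 + cos(u)/(sin(u)^4 - sin(u)^3 - 7*sin(u)^2 + sin(u) + 6)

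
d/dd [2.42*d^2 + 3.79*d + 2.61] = 4.84*d + 3.79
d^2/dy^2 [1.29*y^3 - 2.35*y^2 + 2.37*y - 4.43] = 7.74*y - 4.7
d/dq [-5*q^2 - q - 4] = -10*q - 1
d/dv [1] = 0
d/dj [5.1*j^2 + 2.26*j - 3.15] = 10.2*j + 2.26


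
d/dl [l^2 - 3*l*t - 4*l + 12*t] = 2*l - 3*t - 4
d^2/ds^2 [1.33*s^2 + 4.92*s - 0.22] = 2.66000000000000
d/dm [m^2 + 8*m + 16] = 2*m + 8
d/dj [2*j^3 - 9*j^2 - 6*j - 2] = 6*j^2 - 18*j - 6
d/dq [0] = 0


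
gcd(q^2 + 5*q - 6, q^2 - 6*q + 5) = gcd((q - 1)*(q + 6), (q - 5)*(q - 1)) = q - 1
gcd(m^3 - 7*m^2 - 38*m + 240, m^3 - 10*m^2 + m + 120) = m^2 - 13*m + 40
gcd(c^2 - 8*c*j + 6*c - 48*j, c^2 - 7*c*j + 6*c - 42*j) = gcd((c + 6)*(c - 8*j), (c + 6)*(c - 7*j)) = c + 6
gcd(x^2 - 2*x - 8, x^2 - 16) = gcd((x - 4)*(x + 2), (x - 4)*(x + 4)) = x - 4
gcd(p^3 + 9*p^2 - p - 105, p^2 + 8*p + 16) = 1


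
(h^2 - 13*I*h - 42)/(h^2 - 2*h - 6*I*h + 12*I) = (h - 7*I)/(h - 2)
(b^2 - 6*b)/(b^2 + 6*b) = (b - 6)/(b + 6)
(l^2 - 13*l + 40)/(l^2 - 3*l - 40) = (l - 5)/(l + 5)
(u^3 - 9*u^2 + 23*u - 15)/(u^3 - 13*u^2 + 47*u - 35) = (u - 3)/(u - 7)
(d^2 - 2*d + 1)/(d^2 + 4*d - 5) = (d - 1)/(d + 5)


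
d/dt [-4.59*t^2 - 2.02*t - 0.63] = -9.18*t - 2.02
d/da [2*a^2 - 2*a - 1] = 4*a - 2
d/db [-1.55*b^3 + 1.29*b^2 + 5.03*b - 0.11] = -4.65*b^2 + 2.58*b + 5.03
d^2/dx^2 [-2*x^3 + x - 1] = -12*x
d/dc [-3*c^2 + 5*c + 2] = 5 - 6*c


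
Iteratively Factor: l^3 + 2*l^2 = (l + 2)*(l^2) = l*(l + 2)*(l)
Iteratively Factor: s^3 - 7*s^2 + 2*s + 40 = (s + 2)*(s^2 - 9*s + 20) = (s - 5)*(s + 2)*(s - 4)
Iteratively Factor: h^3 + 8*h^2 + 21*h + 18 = (h + 3)*(h^2 + 5*h + 6) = (h + 3)^2*(h + 2)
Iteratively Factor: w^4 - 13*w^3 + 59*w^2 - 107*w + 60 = (w - 5)*(w^3 - 8*w^2 + 19*w - 12) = (w - 5)*(w - 3)*(w^2 - 5*w + 4) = (w - 5)*(w - 3)*(w - 1)*(w - 4)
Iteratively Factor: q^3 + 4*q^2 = (q + 4)*(q^2) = q*(q + 4)*(q)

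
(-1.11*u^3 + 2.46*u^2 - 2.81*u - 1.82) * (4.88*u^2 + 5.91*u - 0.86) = -5.4168*u^5 + 5.4447*u^4 + 1.7804*u^3 - 27.6043*u^2 - 8.3396*u + 1.5652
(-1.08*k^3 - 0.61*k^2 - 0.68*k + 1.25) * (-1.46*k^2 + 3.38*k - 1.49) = 1.5768*k^5 - 2.7598*k^4 + 0.5402*k^3 - 3.2145*k^2 + 5.2382*k - 1.8625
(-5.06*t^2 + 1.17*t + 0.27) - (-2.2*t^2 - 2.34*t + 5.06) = -2.86*t^2 + 3.51*t - 4.79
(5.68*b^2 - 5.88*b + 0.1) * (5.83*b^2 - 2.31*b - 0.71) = 33.1144*b^4 - 47.4012*b^3 + 10.133*b^2 + 3.9438*b - 0.071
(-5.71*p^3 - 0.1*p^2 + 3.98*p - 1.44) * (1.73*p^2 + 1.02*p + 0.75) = -9.8783*p^5 - 5.9972*p^4 + 2.5009*p^3 + 1.4934*p^2 + 1.5162*p - 1.08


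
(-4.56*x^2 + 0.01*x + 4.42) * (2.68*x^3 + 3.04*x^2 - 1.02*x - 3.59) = -12.2208*x^5 - 13.8356*x^4 + 16.5272*x^3 + 29.797*x^2 - 4.5443*x - 15.8678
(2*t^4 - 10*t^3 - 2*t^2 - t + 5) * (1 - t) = -2*t^5 + 12*t^4 - 8*t^3 - t^2 - 6*t + 5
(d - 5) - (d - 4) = -1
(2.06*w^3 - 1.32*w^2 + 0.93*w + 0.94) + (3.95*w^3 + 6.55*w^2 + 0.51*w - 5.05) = 6.01*w^3 + 5.23*w^2 + 1.44*w - 4.11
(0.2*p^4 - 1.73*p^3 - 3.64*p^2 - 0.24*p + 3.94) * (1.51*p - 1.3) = 0.302*p^5 - 2.8723*p^4 - 3.2474*p^3 + 4.3696*p^2 + 6.2614*p - 5.122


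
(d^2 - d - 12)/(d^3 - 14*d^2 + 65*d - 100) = (d + 3)/(d^2 - 10*d + 25)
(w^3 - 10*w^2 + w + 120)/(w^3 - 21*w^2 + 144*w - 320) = (w + 3)/(w - 8)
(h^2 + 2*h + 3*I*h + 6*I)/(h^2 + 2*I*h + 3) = (h + 2)/(h - I)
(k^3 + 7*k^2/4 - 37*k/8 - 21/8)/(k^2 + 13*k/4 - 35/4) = (2*k^2 + 7*k + 3)/(2*(k + 5))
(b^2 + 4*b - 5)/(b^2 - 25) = (b - 1)/(b - 5)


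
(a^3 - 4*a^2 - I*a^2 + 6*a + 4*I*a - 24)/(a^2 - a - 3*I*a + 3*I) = (a^2 + 2*a*(-2 + I) - 8*I)/(a - 1)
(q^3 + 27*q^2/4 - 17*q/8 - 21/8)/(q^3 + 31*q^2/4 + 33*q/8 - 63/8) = (2*q + 1)/(2*q + 3)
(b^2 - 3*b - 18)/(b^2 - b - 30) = (b + 3)/(b + 5)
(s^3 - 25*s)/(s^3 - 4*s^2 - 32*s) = (25 - s^2)/(-s^2 + 4*s + 32)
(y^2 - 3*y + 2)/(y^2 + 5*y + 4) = (y^2 - 3*y + 2)/(y^2 + 5*y + 4)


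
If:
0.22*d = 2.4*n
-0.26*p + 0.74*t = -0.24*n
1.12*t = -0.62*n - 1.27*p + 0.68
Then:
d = 4.13889972688256 - 28.8177916504097*t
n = 0.379399141630901 - 2.64163090128755*t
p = 0.407725321888412*t + 0.350214592274678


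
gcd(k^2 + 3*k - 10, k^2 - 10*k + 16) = k - 2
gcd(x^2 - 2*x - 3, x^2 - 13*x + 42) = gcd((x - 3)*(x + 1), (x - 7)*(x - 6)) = 1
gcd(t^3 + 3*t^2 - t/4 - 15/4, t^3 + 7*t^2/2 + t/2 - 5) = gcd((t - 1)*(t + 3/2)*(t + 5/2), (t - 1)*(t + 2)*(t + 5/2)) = t^2 + 3*t/2 - 5/2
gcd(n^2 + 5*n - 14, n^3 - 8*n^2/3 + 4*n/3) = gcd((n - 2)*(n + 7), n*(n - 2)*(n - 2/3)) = n - 2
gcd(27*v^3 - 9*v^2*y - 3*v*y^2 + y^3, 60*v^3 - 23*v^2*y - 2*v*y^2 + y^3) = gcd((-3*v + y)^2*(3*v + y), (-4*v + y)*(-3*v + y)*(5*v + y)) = -3*v + y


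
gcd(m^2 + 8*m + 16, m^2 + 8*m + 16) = m^2 + 8*m + 16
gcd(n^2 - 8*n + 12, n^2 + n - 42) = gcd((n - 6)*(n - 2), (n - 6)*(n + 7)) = n - 6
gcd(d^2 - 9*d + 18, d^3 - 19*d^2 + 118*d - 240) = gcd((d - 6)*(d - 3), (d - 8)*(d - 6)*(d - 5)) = d - 6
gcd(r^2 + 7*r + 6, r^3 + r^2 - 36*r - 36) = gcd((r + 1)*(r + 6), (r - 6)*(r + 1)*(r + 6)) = r^2 + 7*r + 6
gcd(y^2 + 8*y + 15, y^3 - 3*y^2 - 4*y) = 1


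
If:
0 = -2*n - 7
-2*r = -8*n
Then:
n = -7/2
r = -14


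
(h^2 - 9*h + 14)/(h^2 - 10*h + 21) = (h - 2)/(h - 3)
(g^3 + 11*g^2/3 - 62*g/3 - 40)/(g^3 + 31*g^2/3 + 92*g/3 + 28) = (3*g^2 - 7*g - 20)/(3*g^2 + 13*g + 14)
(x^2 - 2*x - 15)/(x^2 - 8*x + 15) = (x + 3)/(x - 3)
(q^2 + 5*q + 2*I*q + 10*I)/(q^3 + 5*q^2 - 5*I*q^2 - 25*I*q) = (q + 2*I)/(q*(q - 5*I))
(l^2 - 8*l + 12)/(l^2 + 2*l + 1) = (l^2 - 8*l + 12)/(l^2 + 2*l + 1)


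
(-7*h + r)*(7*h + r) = -49*h^2 + r^2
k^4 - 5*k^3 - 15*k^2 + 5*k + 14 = (k - 7)*(k - 1)*(k + 1)*(k + 2)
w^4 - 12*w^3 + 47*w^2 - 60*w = w*(w - 5)*(w - 4)*(w - 3)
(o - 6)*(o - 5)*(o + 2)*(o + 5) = o^4 - 4*o^3 - 37*o^2 + 100*o + 300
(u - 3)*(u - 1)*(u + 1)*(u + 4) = u^4 + u^3 - 13*u^2 - u + 12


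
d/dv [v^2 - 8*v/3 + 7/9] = 2*v - 8/3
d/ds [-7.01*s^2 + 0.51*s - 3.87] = 0.51 - 14.02*s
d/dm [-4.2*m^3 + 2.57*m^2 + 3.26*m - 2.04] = -12.6*m^2 + 5.14*m + 3.26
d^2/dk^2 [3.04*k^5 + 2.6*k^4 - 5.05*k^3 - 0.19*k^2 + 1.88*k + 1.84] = 60.8*k^3 + 31.2*k^2 - 30.3*k - 0.38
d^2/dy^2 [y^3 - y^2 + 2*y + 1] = 6*y - 2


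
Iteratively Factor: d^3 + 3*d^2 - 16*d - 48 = (d - 4)*(d^2 + 7*d + 12) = (d - 4)*(d + 3)*(d + 4)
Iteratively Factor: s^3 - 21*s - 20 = (s + 1)*(s^2 - s - 20) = (s + 1)*(s + 4)*(s - 5)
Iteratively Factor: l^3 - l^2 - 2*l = (l - 2)*(l^2 + l) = (l - 2)*(l + 1)*(l)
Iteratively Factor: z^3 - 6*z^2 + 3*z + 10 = (z - 5)*(z^2 - z - 2) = (z - 5)*(z - 2)*(z + 1)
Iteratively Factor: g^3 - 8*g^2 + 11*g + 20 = (g - 4)*(g^2 - 4*g - 5) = (g - 5)*(g - 4)*(g + 1)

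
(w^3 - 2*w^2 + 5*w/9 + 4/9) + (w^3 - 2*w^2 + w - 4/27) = 2*w^3 - 4*w^2 + 14*w/9 + 8/27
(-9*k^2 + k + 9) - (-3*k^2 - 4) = -6*k^2 + k + 13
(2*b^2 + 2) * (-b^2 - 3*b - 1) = -2*b^4 - 6*b^3 - 4*b^2 - 6*b - 2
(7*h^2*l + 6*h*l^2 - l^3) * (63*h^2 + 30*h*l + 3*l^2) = 441*h^4*l + 588*h^3*l^2 + 138*h^2*l^3 - 12*h*l^4 - 3*l^5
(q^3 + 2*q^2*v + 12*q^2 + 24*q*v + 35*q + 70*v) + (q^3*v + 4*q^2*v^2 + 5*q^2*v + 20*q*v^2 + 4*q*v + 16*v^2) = q^3*v + q^3 + 4*q^2*v^2 + 7*q^2*v + 12*q^2 + 20*q*v^2 + 28*q*v + 35*q + 16*v^2 + 70*v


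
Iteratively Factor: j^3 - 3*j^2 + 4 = (j - 2)*(j^2 - j - 2) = (j - 2)^2*(j + 1)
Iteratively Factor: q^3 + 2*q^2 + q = (q)*(q^2 + 2*q + 1) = q*(q + 1)*(q + 1)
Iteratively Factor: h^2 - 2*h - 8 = (h - 4)*(h + 2)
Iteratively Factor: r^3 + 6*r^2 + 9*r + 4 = (r + 1)*(r^2 + 5*r + 4) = (r + 1)^2*(r + 4)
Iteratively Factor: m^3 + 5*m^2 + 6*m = (m + 2)*(m^2 + 3*m) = (m + 2)*(m + 3)*(m)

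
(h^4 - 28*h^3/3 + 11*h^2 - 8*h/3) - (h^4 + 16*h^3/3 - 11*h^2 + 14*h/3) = -44*h^3/3 + 22*h^2 - 22*h/3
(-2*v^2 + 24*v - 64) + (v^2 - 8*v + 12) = -v^2 + 16*v - 52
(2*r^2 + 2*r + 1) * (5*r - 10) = 10*r^3 - 10*r^2 - 15*r - 10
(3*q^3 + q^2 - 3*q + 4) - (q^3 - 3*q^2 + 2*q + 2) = 2*q^3 + 4*q^2 - 5*q + 2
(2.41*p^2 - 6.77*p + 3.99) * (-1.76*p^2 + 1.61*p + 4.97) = -4.2416*p^4 + 15.7953*p^3 - 5.9444*p^2 - 27.223*p + 19.8303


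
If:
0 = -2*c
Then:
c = 0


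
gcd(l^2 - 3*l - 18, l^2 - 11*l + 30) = l - 6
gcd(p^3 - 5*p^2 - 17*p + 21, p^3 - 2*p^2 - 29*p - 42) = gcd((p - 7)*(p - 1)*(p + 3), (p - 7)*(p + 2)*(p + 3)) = p^2 - 4*p - 21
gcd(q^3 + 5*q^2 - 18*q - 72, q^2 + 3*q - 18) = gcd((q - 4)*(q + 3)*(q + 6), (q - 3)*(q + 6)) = q + 6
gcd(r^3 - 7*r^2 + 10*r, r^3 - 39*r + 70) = r^2 - 7*r + 10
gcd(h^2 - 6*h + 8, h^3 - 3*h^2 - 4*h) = h - 4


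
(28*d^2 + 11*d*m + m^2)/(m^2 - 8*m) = (28*d^2 + 11*d*m + m^2)/(m*(m - 8))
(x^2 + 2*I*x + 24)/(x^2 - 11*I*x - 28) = (x + 6*I)/(x - 7*I)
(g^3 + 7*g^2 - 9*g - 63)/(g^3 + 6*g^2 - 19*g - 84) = (g - 3)/(g - 4)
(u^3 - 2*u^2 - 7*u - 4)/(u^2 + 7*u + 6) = (u^2 - 3*u - 4)/(u + 6)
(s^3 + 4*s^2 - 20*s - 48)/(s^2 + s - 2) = (s^2 + 2*s - 24)/(s - 1)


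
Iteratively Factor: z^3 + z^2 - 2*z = (z - 1)*(z^2 + 2*z) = (z - 1)*(z + 2)*(z)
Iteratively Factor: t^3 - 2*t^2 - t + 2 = (t - 2)*(t^2 - 1) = (t - 2)*(t + 1)*(t - 1)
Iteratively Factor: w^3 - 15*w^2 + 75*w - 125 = (w - 5)*(w^2 - 10*w + 25) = (w - 5)^2*(w - 5)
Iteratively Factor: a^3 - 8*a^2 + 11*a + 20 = (a - 4)*(a^2 - 4*a - 5) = (a - 4)*(a + 1)*(a - 5)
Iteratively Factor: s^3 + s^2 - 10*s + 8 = (s - 1)*(s^2 + 2*s - 8) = (s - 2)*(s - 1)*(s + 4)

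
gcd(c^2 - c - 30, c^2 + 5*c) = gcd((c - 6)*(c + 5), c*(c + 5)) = c + 5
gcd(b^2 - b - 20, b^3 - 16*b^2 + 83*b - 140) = b - 5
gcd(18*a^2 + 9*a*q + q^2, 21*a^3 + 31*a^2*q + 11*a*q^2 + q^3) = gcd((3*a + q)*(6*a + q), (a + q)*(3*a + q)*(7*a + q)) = 3*a + q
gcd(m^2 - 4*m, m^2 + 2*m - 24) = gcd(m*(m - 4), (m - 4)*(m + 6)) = m - 4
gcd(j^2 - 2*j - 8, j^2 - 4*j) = j - 4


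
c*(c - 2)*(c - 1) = c^3 - 3*c^2 + 2*c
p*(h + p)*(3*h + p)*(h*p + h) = 3*h^3*p^2 + 3*h^3*p + 4*h^2*p^3 + 4*h^2*p^2 + h*p^4 + h*p^3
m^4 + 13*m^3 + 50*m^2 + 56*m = m*(m + 2)*(m + 4)*(m + 7)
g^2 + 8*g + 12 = (g + 2)*(g + 6)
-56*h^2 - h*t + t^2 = (-8*h + t)*(7*h + t)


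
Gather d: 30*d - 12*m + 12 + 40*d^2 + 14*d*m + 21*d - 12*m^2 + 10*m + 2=40*d^2 + d*(14*m + 51) - 12*m^2 - 2*m + 14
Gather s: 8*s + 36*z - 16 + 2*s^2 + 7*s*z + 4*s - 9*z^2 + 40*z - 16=2*s^2 + s*(7*z + 12) - 9*z^2 + 76*z - 32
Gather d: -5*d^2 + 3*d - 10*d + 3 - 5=-5*d^2 - 7*d - 2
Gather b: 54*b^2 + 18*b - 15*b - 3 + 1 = 54*b^2 + 3*b - 2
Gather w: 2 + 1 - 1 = 2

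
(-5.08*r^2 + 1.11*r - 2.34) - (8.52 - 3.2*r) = -5.08*r^2 + 4.31*r - 10.86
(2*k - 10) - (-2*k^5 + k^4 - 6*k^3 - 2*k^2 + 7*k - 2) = 2*k^5 - k^4 + 6*k^3 + 2*k^2 - 5*k - 8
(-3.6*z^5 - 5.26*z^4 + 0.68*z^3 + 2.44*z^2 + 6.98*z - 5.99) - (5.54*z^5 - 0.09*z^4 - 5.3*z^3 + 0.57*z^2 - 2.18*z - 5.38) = -9.14*z^5 - 5.17*z^4 + 5.98*z^3 + 1.87*z^2 + 9.16*z - 0.61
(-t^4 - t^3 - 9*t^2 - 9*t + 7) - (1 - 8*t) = -t^4 - t^3 - 9*t^2 - t + 6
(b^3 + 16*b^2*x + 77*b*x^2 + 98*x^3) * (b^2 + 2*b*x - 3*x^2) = b^5 + 18*b^4*x + 106*b^3*x^2 + 204*b^2*x^3 - 35*b*x^4 - 294*x^5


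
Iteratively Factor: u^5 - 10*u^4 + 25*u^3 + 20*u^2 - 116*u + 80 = (u - 2)*(u^4 - 8*u^3 + 9*u^2 + 38*u - 40) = (u - 2)*(u - 1)*(u^3 - 7*u^2 + 2*u + 40) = (u - 2)*(u - 1)*(u + 2)*(u^2 - 9*u + 20) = (u - 5)*(u - 2)*(u - 1)*(u + 2)*(u - 4)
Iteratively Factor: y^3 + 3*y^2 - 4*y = (y + 4)*(y^2 - y) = (y - 1)*(y + 4)*(y)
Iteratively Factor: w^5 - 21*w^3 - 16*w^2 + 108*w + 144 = (w - 4)*(w^4 + 4*w^3 - 5*w^2 - 36*w - 36) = (w - 4)*(w - 3)*(w^3 + 7*w^2 + 16*w + 12) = (w - 4)*(w - 3)*(w + 3)*(w^2 + 4*w + 4) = (w - 4)*(w - 3)*(w + 2)*(w + 3)*(w + 2)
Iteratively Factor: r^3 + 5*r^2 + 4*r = (r + 1)*(r^2 + 4*r) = r*(r + 1)*(r + 4)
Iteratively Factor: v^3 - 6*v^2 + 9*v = (v)*(v^2 - 6*v + 9) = v*(v - 3)*(v - 3)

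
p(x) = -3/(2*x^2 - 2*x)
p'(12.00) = 0.00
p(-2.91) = -0.13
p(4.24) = -0.11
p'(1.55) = 4.33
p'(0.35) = -8.69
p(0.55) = 6.06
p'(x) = -3*(2 - 4*x)/(2*x^2 - 2*x)^2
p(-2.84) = -0.14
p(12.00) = -0.01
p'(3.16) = 0.17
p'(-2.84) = -0.08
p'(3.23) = 0.16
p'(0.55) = 2.45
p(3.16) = -0.22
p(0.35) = 6.59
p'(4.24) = 0.06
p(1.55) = -1.76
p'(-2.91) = -0.08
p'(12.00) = 0.00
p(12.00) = -0.01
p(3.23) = -0.21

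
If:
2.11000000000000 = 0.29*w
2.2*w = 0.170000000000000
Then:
No Solution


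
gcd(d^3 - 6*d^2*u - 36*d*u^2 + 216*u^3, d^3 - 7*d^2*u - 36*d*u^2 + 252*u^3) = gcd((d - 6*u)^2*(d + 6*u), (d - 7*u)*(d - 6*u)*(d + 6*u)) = -d^2 + 36*u^2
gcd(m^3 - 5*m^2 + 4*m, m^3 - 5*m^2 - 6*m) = m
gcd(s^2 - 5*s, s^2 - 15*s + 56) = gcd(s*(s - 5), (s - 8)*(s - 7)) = 1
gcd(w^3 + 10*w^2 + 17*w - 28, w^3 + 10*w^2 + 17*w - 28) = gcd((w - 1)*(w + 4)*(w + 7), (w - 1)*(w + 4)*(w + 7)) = w^3 + 10*w^2 + 17*w - 28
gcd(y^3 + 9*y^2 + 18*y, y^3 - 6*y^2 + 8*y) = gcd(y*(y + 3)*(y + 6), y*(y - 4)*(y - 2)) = y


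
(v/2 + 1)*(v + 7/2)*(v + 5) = v^3/2 + 21*v^2/4 + 69*v/4 + 35/2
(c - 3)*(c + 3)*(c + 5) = c^3 + 5*c^2 - 9*c - 45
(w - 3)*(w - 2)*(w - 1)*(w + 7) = w^4 + w^3 - 31*w^2 + 71*w - 42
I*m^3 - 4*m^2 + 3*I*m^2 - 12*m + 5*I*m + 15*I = (m + 3)*(m + 5*I)*(I*m + 1)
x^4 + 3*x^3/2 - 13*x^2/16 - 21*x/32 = x*(x - 3/4)*(x + 1/2)*(x + 7/4)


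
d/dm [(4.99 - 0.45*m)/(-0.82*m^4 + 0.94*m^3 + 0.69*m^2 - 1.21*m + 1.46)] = (-1.107*m^4 + 17.2132*m^3 - 13.7613*m^2 - 6.8862*m + 5.3809)/(0.6724*m^8 - 1.5416*m^7 - 0.248*m^6 + 3.2816*m^5 - 4.1931*m^4 + 1.075*m^3 + 3.4789*m^2 - 3.5332*m + 2.1316)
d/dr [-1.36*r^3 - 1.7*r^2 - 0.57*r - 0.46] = -4.08*r^2 - 3.4*r - 0.57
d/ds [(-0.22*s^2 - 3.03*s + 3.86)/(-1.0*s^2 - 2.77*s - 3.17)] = (-2.4206*s^2 + 9.1148*s + 20.2973)/(1.0*s^4 + 5.54*s^3 + 14.0129*s^2 + 17.5618*s + 10.0489)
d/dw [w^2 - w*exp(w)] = -w*exp(w) + 2*w - exp(w)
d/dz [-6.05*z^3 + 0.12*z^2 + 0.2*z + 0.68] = -18.15*z^2 + 0.24*z + 0.2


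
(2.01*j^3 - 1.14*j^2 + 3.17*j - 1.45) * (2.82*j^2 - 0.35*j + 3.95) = 5.6682*j^5 - 3.9183*j^4 + 17.2779*j^3 - 9.7015*j^2 + 13.029*j - 5.7275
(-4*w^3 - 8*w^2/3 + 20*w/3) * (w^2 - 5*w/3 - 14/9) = -4*w^5 + 4*w^4 + 52*w^3/3 - 188*w^2/27 - 280*w/27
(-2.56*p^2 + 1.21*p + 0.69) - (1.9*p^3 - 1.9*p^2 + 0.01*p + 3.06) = -1.9*p^3 - 0.66*p^2 + 1.2*p - 2.37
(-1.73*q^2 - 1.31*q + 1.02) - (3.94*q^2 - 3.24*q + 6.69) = -5.67*q^2 + 1.93*q - 5.67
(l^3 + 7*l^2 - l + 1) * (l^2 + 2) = l^5 + 7*l^4 + l^3 + 15*l^2 - 2*l + 2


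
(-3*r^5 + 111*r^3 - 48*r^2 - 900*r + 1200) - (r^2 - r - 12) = -3*r^5 + 111*r^3 - 49*r^2 - 899*r + 1212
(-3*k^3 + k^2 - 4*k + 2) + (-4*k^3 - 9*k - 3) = -7*k^3 + k^2 - 13*k - 1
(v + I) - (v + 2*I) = -I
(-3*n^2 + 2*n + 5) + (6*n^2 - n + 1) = 3*n^2 + n + 6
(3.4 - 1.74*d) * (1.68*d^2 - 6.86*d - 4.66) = -2.9232*d^3 + 17.6484*d^2 - 15.2156*d - 15.844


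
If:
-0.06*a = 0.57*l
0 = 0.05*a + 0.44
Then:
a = -8.80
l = 0.93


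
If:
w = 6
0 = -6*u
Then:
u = 0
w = 6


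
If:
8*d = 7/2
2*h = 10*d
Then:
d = 7/16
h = 35/16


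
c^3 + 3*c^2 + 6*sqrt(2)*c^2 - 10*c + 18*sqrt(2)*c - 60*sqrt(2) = (c - 2)*(c + 5)*(c + 6*sqrt(2))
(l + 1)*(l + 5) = l^2 + 6*l + 5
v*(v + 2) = v^2 + 2*v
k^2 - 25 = (k - 5)*(k + 5)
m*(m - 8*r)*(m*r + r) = m^3*r - 8*m^2*r^2 + m^2*r - 8*m*r^2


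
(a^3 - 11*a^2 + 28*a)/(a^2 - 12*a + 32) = a*(a - 7)/(a - 8)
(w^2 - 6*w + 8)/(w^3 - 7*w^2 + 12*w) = (w - 2)/(w*(w - 3))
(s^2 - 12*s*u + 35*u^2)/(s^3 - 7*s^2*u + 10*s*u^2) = (s - 7*u)/(s*(s - 2*u))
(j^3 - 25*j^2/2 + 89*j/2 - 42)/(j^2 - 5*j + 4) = (2*j^2 - 17*j + 21)/(2*(j - 1))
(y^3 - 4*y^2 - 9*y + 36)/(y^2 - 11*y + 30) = (y^3 - 4*y^2 - 9*y + 36)/(y^2 - 11*y + 30)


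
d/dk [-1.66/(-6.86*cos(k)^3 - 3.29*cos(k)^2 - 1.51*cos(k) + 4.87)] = (34.1628*cos(k)^2 + 10.9228*cos(k) + 2.5066)*sin(k)/(6.86*cos(k)^3 + 3.29*cos(k)^2 + 1.51*cos(k) - 4.87)^2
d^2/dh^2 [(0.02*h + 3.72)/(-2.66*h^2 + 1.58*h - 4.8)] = (-(0.02*h + 3.72)*(5.32*h - 1.58)*(10.64*h - 3.16) + (0.3192*h + 19.7272)*(2.66*h^2 - 1.58*h + 4.8))/(2.66*h^2 - 1.58*h + 4.8)^3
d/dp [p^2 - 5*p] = 2*p - 5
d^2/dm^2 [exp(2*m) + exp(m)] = (4*exp(m) + 1)*exp(m)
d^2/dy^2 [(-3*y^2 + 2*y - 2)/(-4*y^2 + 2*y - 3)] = 2*(-8*y^3 - 12*y^2 + 24*y - 1)/(64*y^6 - 96*y^5 + 192*y^4 - 152*y^3 + 144*y^2 - 54*y + 27)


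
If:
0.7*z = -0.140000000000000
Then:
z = -0.20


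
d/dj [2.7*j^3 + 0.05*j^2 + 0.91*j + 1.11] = 8.1*j^2 + 0.1*j + 0.91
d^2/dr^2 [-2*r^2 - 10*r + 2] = -4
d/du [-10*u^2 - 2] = -20*u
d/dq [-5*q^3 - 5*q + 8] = -15*q^2 - 5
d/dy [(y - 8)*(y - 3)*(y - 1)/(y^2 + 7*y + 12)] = (y^4 + 14*y^3 - 83*y^2 - 240*y + 588)/(y^4 + 14*y^3 + 73*y^2 + 168*y + 144)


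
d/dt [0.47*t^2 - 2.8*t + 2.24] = 0.94*t - 2.8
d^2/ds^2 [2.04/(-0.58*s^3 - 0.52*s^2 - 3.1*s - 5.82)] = ((7.0992*s + 2.1216)*(0.58*s^3 + 0.52*s^2 + 3.1*s + 5.82) - 2.04*(1.74*s^2 + 1.04*s + 3.1)*(3.48*s^2 + 2.08*s + 6.2))/(0.58*s^3 + 0.52*s^2 + 3.1*s + 5.82)^3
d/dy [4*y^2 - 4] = 8*y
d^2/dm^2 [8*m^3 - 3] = 48*m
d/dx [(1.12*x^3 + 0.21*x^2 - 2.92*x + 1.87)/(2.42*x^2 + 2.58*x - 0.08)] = (2.7104*x^4 + 5.7792*x^3 + 7.3394*x^2 - 9.0844*x - 4.591)/(5.8564*x^4 + 12.4872*x^3 + 6.2692*x^2 - 0.4128*x + 0.0064)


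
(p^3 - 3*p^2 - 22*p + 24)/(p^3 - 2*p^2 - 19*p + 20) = (p - 6)/(p - 5)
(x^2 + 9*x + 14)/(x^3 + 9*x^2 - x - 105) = (x + 2)/(x^2 + 2*x - 15)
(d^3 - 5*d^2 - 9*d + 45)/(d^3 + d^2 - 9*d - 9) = (d - 5)/(d + 1)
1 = 1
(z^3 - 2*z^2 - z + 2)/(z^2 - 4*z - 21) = (-z^3 + 2*z^2 + z - 2)/(-z^2 + 4*z + 21)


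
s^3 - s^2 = s^2*(s - 1)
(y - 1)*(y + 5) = y^2 + 4*y - 5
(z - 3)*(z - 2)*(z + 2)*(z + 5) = z^4 + 2*z^3 - 19*z^2 - 8*z + 60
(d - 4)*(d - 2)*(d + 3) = d^3 - 3*d^2 - 10*d + 24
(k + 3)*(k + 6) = k^2 + 9*k + 18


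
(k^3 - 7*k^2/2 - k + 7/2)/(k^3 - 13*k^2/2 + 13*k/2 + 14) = (k - 1)/(k - 4)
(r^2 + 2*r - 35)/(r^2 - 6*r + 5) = (r + 7)/(r - 1)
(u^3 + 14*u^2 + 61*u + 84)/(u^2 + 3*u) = u + 11 + 28/u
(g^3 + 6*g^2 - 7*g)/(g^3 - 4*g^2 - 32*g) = (-g^2 - 6*g + 7)/(-g^2 + 4*g + 32)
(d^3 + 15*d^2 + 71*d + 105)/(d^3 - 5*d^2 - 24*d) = (d^2 + 12*d + 35)/(d*(d - 8))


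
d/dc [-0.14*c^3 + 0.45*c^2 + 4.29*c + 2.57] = -0.42*c^2 + 0.9*c + 4.29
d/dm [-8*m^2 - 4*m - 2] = -16*m - 4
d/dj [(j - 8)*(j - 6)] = 2*j - 14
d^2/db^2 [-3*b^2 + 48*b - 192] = -6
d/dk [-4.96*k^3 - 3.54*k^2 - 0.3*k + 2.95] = -14.88*k^2 - 7.08*k - 0.3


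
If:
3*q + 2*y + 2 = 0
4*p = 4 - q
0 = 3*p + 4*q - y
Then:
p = 23/19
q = -16/19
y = 5/19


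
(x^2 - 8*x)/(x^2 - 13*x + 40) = x/(x - 5)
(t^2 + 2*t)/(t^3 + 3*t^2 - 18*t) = (t + 2)/(t^2 + 3*t - 18)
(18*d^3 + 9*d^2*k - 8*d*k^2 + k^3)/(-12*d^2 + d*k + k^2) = (-6*d^2 - 5*d*k + k^2)/(4*d + k)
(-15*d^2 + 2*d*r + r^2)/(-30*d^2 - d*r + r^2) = (-3*d + r)/(-6*d + r)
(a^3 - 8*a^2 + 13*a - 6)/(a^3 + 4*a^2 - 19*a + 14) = (a^2 - 7*a + 6)/(a^2 + 5*a - 14)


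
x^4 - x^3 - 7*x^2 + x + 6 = (x - 3)*(x - 1)*(x + 1)*(x + 2)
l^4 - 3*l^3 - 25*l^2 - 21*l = l*(l - 7)*(l + 1)*(l + 3)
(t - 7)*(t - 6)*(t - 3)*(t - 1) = t^4 - 17*t^3 + 97*t^2 - 207*t + 126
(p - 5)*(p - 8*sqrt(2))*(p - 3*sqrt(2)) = p^3 - 11*sqrt(2)*p^2 - 5*p^2 + 48*p + 55*sqrt(2)*p - 240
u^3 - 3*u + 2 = (u - 1)^2*(u + 2)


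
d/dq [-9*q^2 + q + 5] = 1 - 18*q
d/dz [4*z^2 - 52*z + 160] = 8*z - 52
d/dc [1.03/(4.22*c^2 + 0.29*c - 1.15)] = (-8.6932*c - 0.2987)/(4.22*c^2 + 0.29*c - 1.15)^2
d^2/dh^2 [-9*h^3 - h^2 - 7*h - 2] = -54*h - 2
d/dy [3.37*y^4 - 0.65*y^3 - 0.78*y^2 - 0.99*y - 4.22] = 13.48*y^3 - 1.95*y^2 - 1.56*y - 0.99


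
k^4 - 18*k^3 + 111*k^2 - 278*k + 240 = (k - 8)*(k - 5)*(k - 3)*(k - 2)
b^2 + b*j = b*(b + j)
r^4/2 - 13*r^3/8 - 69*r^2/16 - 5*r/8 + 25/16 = (r/2 + 1/2)*(r - 5)*(r - 1/2)*(r + 5/4)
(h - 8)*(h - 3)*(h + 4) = h^3 - 7*h^2 - 20*h + 96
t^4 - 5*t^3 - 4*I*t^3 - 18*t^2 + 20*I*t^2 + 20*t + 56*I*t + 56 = (t - 7)*(t + 2)*(t - 2*I)^2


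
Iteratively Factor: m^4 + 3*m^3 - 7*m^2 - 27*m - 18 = (m - 3)*(m^3 + 6*m^2 + 11*m + 6) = (m - 3)*(m + 2)*(m^2 + 4*m + 3) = (m - 3)*(m + 1)*(m + 2)*(m + 3)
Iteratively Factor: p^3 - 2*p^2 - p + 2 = (p - 2)*(p^2 - 1) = (p - 2)*(p - 1)*(p + 1)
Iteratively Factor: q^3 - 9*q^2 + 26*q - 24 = (q - 2)*(q^2 - 7*q + 12) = (q - 4)*(q - 2)*(q - 3)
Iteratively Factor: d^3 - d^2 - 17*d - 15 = (d - 5)*(d^2 + 4*d + 3) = (d - 5)*(d + 1)*(d + 3)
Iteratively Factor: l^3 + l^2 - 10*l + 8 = (l + 4)*(l^2 - 3*l + 2) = (l - 2)*(l + 4)*(l - 1)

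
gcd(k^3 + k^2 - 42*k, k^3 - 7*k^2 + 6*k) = k^2 - 6*k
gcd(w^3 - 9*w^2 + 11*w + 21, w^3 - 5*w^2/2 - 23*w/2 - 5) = 1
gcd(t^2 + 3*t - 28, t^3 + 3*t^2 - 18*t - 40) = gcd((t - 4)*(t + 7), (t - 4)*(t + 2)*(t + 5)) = t - 4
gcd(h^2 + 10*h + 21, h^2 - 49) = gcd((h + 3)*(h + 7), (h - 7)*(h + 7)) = h + 7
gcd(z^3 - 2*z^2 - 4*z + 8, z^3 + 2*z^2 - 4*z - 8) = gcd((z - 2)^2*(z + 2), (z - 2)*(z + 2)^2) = z^2 - 4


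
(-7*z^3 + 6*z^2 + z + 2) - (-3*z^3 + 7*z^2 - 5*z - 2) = -4*z^3 - z^2 + 6*z + 4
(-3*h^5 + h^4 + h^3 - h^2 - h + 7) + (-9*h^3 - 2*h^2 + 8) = -3*h^5 + h^4 - 8*h^3 - 3*h^2 - h + 15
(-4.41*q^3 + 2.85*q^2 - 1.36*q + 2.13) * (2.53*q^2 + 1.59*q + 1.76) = -11.1573*q^5 + 0.198599999999999*q^4 - 6.6709*q^3 + 8.2425*q^2 + 0.9931*q + 3.7488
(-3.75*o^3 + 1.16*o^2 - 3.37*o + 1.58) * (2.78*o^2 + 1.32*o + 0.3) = -10.425*o^5 - 1.7252*o^4 - 8.9624*o^3 + 0.292*o^2 + 1.0746*o + 0.474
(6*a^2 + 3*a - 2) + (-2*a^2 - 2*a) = 4*a^2 + a - 2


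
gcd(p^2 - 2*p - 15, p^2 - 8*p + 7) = 1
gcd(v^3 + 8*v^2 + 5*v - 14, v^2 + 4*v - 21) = v + 7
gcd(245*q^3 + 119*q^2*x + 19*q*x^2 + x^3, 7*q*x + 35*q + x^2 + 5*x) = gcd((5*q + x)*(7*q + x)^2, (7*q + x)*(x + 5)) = 7*q + x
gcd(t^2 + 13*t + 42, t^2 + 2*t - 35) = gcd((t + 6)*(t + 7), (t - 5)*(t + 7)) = t + 7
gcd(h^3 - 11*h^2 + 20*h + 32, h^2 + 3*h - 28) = h - 4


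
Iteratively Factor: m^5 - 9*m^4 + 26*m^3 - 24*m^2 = (m - 4)*(m^4 - 5*m^3 + 6*m^2) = m*(m - 4)*(m^3 - 5*m^2 + 6*m) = m*(m - 4)*(m - 2)*(m^2 - 3*m) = m*(m - 4)*(m - 3)*(m - 2)*(m)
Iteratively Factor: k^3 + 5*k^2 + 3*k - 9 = (k + 3)*(k^2 + 2*k - 3) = (k - 1)*(k + 3)*(k + 3)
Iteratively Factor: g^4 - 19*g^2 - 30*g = (g)*(g^3 - 19*g - 30) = g*(g - 5)*(g^2 + 5*g + 6) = g*(g - 5)*(g + 3)*(g + 2)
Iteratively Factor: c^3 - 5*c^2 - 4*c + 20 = (c - 2)*(c^2 - 3*c - 10) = (c - 2)*(c + 2)*(c - 5)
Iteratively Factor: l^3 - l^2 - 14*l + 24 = (l - 3)*(l^2 + 2*l - 8) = (l - 3)*(l - 2)*(l + 4)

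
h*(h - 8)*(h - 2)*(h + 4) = h^4 - 6*h^3 - 24*h^2 + 64*h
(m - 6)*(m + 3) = m^2 - 3*m - 18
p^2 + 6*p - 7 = (p - 1)*(p + 7)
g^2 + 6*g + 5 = (g + 1)*(g + 5)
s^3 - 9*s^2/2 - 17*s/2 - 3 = (s - 6)*(s + 1/2)*(s + 1)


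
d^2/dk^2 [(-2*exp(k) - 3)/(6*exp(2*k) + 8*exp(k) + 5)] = (-72*exp(4*k) - 336*exp(3*k) - 72*exp(2*k) + 248*exp(k) + 70)*exp(k)/(216*exp(6*k) + 864*exp(5*k) + 1692*exp(4*k) + 1952*exp(3*k) + 1410*exp(2*k) + 600*exp(k) + 125)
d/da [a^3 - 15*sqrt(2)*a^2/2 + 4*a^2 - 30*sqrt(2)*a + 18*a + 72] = 3*a^2 - 15*sqrt(2)*a + 8*a - 30*sqrt(2) + 18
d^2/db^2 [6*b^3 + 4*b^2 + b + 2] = 36*b + 8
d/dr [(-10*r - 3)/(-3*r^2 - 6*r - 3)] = 2*(2 - 5*r)/(3*(r^3 + 3*r^2 + 3*r + 1))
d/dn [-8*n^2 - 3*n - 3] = -16*n - 3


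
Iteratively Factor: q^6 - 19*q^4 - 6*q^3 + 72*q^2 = (q)*(q^5 - 19*q^3 - 6*q^2 + 72*q) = q*(q - 2)*(q^4 + 2*q^3 - 15*q^2 - 36*q) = q^2*(q - 2)*(q^3 + 2*q^2 - 15*q - 36) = q^2*(q - 2)*(q + 3)*(q^2 - q - 12) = q^2*(q - 4)*(q - 2)*(q + 3)*(q + 3)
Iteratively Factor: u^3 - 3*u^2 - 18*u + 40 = (u - 2)*(u^2 - u - 20) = (u - 5)*(u - 2)*(u + 4)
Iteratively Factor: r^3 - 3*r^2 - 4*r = (r - 4)*(r^2 + r) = (r - 4)*(r + 1)*(r)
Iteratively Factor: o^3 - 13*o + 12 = (o - 3)*(o^2 + 3*o - 4) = (o - 3)*(o - 1)*(o + 4)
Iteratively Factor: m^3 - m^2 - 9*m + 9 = (m - 3)*(m^2 + 2*m - 3) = (m - 3)*(m - 1)*(m + 3)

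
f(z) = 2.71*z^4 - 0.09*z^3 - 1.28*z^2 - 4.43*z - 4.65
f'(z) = 10.84*z^3 - 0.27*z^2 - 2.56*z - 4.43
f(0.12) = -5.20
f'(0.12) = -4.72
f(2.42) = 68.80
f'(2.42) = 141.42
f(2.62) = 101.03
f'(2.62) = 181.96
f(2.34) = 58.07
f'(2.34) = 126.99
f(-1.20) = 4.60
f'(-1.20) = -20.48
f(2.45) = 73.13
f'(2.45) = 147.09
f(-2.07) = 49.59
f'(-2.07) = -96.44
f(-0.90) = 0.14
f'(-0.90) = -10.25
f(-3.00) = 219.06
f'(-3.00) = -291.86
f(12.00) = 55796.91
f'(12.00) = 18657.49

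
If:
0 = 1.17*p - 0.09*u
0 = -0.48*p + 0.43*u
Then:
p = 0.00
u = 0.00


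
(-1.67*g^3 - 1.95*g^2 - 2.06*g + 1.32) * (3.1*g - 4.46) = -5.177*g^4 + 1.4032*g^3 + 2.311*g^2 + 13.2796*g - 5.8872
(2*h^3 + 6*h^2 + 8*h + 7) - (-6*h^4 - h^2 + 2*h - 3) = 6*h^4 + 2*h^3 + 7*h^2 + 6*h + 10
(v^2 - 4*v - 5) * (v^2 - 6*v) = v^4 - 10*v^3 + 19*v^2 + 30*v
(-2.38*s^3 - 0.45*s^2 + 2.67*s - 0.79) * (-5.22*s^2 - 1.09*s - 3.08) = 12.4236*s^5 + 4.9432*s^4 - 6.1165*s^3 + 2.5995*s^2 - 7.3625*s + 2.4332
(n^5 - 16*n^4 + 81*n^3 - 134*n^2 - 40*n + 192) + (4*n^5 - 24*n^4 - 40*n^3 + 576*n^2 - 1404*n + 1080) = 5*n^5 - 40*n^4 + 41*n^3 + 442*n^2 - 1444*n + 1272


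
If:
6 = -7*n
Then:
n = -6/7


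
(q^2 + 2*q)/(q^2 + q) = (q + 2)/(q + 1)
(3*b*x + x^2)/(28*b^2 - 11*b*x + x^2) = x*(3*b + x)/(28*b^2 - 11*b*x + x^2)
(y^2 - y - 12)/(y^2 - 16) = (y + 3)/(y + 4)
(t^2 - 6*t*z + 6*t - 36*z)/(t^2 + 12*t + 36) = (t - 6*z)/(t + 6)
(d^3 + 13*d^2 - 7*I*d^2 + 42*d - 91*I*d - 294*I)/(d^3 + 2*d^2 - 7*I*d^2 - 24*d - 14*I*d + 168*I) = (d + 7)/(d - 4)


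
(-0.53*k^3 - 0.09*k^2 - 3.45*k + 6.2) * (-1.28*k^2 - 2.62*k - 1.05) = 0.6784*k^5 + 1.5038*k^4 + 5.2083*k^3 + 1.1975*k^2 - 12.6215*k - 6.51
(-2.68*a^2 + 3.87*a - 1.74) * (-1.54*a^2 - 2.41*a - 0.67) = 4.1272*a^4 + 0.499000000000001*a^3 - 4.8515*a^2 + 1.6005*a + 1.1658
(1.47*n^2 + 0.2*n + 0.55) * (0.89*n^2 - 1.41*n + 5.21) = 1.3083*n^4 - 1.8947*n^3 + 7.8662*n^2 + 0.2665*n + 2.8655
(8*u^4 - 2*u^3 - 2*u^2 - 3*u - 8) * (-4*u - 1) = -32*u^5 + 10*u^3 + 14*u^2 + 35*u + 8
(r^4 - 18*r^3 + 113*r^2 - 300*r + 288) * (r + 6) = r^5 - 12*r^4 + 5*r^3 + 378*r^2 - 1512*r + 1728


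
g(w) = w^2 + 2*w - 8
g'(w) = 2*w + 2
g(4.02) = 16.20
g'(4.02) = 10.04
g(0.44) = -6.93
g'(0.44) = 2.88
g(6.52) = 47.55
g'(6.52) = 15.04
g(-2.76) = -5.90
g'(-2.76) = -3.52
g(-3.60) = -2.24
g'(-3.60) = -5.20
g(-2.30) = -7.31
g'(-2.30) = -2.60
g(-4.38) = 2.42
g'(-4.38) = -6.76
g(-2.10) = -7.79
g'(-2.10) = -2.20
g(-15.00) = 187.00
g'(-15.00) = -28.00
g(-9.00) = 55.00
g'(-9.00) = -16.00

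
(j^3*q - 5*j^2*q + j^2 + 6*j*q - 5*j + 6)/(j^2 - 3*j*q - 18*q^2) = (-j^3*q + 5*j^2*q - j^2 - 6*j*q + 5*j - 6)/(-j^2 + 3*j*q + 18*q^2)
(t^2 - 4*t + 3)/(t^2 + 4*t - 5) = (t - 3)/(t + 5)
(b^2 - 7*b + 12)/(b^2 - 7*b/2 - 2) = 2*(b - 3)/(2*b + 1)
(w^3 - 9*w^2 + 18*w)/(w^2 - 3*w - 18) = w*(w - 3)/(w + 3)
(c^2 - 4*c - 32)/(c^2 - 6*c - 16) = (c + 4)/(c + 2)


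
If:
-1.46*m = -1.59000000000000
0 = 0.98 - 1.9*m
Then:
No Solution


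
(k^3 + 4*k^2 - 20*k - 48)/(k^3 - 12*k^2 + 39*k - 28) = (k^2 + 8*k + 12)/(k^2 - 8*k + 7)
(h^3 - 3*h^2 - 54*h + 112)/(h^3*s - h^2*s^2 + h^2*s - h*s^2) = (h^3 - 3*h^2 - 54*h + 112)/(h*s*(h^2 - h*s + h - s))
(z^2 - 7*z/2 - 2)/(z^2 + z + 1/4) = 2*(z - 4)/(2*z + 1)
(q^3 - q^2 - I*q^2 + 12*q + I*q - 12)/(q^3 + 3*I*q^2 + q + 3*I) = (q^2 - q*(1 + 4*I) + 4*I)/(q^2 + 1)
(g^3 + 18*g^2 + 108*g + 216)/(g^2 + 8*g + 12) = (g^2 + 12*g + 36)/(g + 2)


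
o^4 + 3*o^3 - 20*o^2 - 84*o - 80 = (o - 5)*(o + 2)^2*(o + 4)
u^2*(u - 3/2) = u^3 - 3*u^2/2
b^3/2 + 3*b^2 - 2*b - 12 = (b/2 + 1)*(b - 2)*(b + 6)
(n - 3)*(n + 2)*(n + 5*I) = n^3 - n^2 + 5*I*n^2 - 6*n - 5*I*n - 30*I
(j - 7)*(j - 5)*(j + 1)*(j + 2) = j^4 - 9*j^3 + j^2 + 81*j + 70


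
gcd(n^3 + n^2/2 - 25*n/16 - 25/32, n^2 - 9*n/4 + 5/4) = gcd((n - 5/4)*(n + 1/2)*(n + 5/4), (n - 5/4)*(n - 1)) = n - 5/4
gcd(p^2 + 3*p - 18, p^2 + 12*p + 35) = 1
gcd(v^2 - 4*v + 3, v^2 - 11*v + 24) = v - 3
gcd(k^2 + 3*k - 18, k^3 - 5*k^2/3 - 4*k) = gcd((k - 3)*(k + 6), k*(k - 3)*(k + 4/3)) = k - 3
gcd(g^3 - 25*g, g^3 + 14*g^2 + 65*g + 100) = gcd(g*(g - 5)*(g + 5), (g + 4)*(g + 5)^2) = g + 5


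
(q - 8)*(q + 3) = q^2 - 5*q - 24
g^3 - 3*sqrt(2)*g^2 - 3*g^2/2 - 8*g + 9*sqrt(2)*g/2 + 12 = (g - 3/2)*(g - 4*sqrt(2))*(g + sqrt(2))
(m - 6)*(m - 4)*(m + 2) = m^3 - 8*m^2 + 4*m + 48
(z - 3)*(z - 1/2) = z^2 - 7*z/2 + 3/2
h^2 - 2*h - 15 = (h - 5)*(h + 3)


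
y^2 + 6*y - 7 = (y - 1)*(y + 7)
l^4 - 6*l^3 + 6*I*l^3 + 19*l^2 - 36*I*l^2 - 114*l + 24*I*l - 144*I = (l - 6)*(l - 3*I)*(l + I)*(l + 8*I)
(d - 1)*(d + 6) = d^2 + 5*d - 6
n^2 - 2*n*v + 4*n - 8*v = (n + 4)*(n - 2*v)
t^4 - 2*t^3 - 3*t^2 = t^2*(t - 3)*(t + 1)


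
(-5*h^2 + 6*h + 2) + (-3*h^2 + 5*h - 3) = -8*h^2 + 11*h - 1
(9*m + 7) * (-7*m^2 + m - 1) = -63*m^3 - 40*m^2 - 2*m - 7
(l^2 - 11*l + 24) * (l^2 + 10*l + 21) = l^4 - l^3 - 65*l^2 + 9*l + 504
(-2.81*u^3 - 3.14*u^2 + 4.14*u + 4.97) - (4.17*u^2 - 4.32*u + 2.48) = -2.81*u^3 - 7.31*u^2 + 8.46*u + 2.49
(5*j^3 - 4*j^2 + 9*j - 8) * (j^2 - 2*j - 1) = 5*j^5 - 14*j^4 + 12*j^3 - 22*j^2 + 7*j + 8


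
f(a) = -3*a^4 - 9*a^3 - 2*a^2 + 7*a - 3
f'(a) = -12*a^3 - 27*a^2 - 4*a + 7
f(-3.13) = -56.46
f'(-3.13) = 122.98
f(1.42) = -35.06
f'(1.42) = -87.48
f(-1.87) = -0.92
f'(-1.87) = -1.47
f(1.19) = -18.68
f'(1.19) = -56.22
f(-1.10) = -5.53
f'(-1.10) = -5.30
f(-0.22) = -4.55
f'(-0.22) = 6.70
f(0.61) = -1.93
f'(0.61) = -8.21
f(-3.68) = -157.51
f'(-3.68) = 254.11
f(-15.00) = -122058.00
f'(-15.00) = 34492.00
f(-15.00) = -122058.00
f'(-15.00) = 34492.00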